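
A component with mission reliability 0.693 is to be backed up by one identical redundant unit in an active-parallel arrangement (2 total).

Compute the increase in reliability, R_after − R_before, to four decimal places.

0.2128

R_before = 0.693
R_after = 1 − (1 − 0.693)^2 = 0.9058
ΔR = 0.9058 − 0.693 = 0.2128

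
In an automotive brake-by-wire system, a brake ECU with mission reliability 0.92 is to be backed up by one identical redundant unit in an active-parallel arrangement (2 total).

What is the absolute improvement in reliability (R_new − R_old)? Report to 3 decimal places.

0.074

R_before = 0.92
R_after = 1 − (1 − 0.92)^2 = 0.994
ΔR = 0.994 − 0.92 = 0.074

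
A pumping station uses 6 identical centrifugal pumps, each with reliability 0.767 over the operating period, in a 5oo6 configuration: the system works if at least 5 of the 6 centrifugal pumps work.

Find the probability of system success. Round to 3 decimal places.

R = Σ_{i=5}^{6} C(6,i) p^i (1−p)^{6−i} with p = 0.767
C(6,5)·0.767^5·0.233^1 = 0.37109
C(6,6)·0.767^6·0.233^0 = 0.20360
Sum = 0.575

0.575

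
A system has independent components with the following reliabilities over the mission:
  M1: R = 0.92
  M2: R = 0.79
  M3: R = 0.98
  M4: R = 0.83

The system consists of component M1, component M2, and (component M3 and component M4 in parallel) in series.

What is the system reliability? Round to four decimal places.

0.7243

Parallel (M3 and M4): 1 − (1 − 0.980000)(1 − 0.830000) = 0.996600
Series (M1, M2, and [0.996600]): 0.920000 × 0.790000 × 0.996600 = 0.7243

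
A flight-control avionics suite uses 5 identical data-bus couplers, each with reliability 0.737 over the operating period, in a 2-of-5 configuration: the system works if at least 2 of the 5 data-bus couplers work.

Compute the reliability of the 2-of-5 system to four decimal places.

0.9811

R = Σ_{i=2}^{5} C(5,i) p^i (1−p)^{5−i} with p = 0.737
C(5,2)·0.737^2·0.263^3 = 0.098810
C(5,3)·0.737^3·0.263^2 = 0.276894
C(5,4)·0.737^4·0.263^1 = 0.387968
C(5,5)·0.737^5·0.263^0 = 0.217439
Sum = 0.9811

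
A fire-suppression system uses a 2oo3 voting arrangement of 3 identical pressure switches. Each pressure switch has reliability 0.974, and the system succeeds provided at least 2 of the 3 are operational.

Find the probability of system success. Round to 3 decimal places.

0.998

R = Σ_{i=2}^{3} C(3,i) p^i (1−p)^{3−i} with p = 0.974
C(3,2)·0.974^2·0.026^1 = 0.07400
C(3,3)·0.974^3·0.026^0 = 0.92401
Sum = 0.998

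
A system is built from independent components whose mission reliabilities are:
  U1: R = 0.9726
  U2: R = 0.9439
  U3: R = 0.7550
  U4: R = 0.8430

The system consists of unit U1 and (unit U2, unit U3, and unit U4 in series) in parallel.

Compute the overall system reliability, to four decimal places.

Series (U2, U3, and U4): 0.943900 × 0.755000 × 0.843000 = 0.600759
Parallel (U1 and [0.600759]): 1 − (1 − 0.972600)(1 − 0.600759) = 0.9891

0.9891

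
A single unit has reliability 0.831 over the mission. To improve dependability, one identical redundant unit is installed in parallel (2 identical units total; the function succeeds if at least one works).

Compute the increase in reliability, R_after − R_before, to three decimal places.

R_before = 0.831
R_after = 1 − (1 − 0.831)^2 = 0.971
ΔR = 0.971 − 0.831 = 0.140

0.140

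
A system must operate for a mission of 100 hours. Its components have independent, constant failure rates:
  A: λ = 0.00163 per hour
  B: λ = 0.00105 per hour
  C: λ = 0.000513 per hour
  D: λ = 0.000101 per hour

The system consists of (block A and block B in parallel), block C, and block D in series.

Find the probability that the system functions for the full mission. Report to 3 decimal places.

R(A) = exp(−0.00163 × 100) = 0.84959
R(B) = exp(−0.00105 × 100) = 0.90032
R(C) = exp(−0.000513 × 100) = 0.94999
R(D) = exp(−0.000101 × 100) = 0.98995
Parallel (A and B): 1 − (1 − 0.84959)(1 − 0.90032) = 0.98501
Series ([0.98501], C, and D): 0.98501 × 0.94999 × 0.98995 = 0.926

0.926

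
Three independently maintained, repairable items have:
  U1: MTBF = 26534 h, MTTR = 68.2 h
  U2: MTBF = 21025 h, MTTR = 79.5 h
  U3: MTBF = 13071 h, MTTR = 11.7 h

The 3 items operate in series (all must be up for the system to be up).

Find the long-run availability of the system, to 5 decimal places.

A(U1) = MTBF/(MTBF+MTTR) = 26534/(26534+68.2) = 0.997436
A(U2) = MTBF/(MTBF+MTTR) = 21025/(21025+79.5) = 0.996233
A(U3) = MTBF/(MTBF+MTTR) = 13071/(13071+11.7) = 0.999106
Series availability: 0.997436 × 0.996233 × 0.999106 = 0.99279

0.99279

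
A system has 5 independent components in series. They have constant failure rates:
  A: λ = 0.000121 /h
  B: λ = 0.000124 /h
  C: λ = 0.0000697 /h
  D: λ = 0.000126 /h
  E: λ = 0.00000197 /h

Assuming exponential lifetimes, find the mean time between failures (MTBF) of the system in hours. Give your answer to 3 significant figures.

2260

Series of exponential components: λ_sys = Σ λ_i
λ_sys = 0.000121 + 0.000124 + 0.0000697 + 0.000126 + 0.00000197 = 4.4267e-04 /h
MTBF = 1 / λ_sys = 2260 h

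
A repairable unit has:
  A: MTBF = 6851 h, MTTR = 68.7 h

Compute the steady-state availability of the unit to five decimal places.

A(A) = MTBF/(MTBF+MTTR) = 6851/(6851+68.7) = 0.99007

0.99007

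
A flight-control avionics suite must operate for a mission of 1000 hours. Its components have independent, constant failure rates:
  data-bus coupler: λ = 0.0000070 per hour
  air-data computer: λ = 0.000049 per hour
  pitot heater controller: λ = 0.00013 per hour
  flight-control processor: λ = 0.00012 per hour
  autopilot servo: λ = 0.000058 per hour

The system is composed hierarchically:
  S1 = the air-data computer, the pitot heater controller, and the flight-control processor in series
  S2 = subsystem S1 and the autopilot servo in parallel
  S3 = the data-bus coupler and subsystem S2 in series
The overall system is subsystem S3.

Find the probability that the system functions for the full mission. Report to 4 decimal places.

R(data-bus coupler) = exp(−0.0000070 × 1000) = 0.993024
R(air-data computer) = exp(−0.000049 × 1000) = 0.952181
R(pitot heater controller) = exp(−0.00013 × 1000) = 0.878095
R(flight-control processor) = exp(−0.00012 × 1000) = 0.886920
R(autopilot servo) = exp(−0.000058 × 1000) = 0.943650
Series (air-data computer, pitot heater controller, and flight-control processor): 0.952181 × 0.878095 × 0.886920 = 0.741559
Parallel ([0.741559] and autopilot servo): 1 − (1 − 0.741559)(1 − 0.943650) = 0.985437
Series (data-bus coupler and [0.985437]): 0.993024 × 0.985437 = 0.9786

0.9786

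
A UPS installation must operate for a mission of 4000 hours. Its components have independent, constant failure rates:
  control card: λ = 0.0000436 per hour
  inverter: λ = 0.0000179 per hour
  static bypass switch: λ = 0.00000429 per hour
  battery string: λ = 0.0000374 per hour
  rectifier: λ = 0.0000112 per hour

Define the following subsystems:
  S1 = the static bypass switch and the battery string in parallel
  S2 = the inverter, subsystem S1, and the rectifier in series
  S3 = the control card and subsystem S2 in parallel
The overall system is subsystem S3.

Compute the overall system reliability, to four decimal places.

R(control card) = exp(−0.0000436 × 4000) = 0.839961
R(inverter) = exp(−0.0000179 × 4000) = 0.930903
R(static bypass switch) = exp(−0.00000429 × 4000) = 0.982986
R(battery string) = exp(−0.0000374 × 4000) = 0.861052
R(rectifier) = exp(−0.0000112 × 4000) = 0.956189
Parallel (static bypass switch and battery string): 1 − (1 − 0.982986)(1 − 0.861052) = 0.997636
Series (inverter, [0.997636], and rectifier): 0.930903 × 0.997636 × 0.956189 = 0.888015
Parallel (control card and [0.888015]): 1 − (1 − 0.839961)(1 − 0.888015) = 0.9821

0.9821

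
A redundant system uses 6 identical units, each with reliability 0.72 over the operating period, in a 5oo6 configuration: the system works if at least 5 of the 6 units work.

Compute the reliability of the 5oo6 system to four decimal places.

R = Σ_{i=5}^{6} C(6,i) p^i (1−p)^{6−i} with p = 0.72
C(6,5)·0.72^5·0.28^1 = 0.325066
C(6,6)·0.72^6·0.28^0 = 0.139314
Sum = 0.4644

0.4644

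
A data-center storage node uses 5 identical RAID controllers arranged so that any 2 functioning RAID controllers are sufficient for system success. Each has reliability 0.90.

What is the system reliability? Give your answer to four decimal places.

R = Σ_{i=2}^{5} C(5,i) p^i (1−p)^{5−i} with p = 0.90
C(5,2)·0.90^2·0.10^3 = 0.008100
C(5,3)·0.90^3·0.10^2 = 0.072900
C(5,4)·0.90^4·0.10^1 = 0.328050
C(5,5)·0.90^5·0.10^0 = 0.590490
Sum = 0.9995

0.9995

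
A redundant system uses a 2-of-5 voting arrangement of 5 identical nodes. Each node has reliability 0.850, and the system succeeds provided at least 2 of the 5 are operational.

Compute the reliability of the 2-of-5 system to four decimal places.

0.9978

R = Σ_{i=2}^{5} C(5,i) p^i (1−p)^{5−i} with p = 0.850
C(5,2)·0.850^2·0.150^3 = 0.024384
C(5,3)·0.850^3·0.150^2 = 0.138178
C(5,4)·0.850^4·0.150^1 = 0.391505
C(5,5)·0.850^5·0.150^0 = 0.443705
Sum = 0.9978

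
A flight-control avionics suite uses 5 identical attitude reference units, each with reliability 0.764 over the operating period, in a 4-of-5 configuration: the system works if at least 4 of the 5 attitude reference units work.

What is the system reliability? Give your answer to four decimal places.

R = Σ_{i=4}^{5} C(5,i) p^i (1−p)^{5−i} with p = 0.764
C(5,4)·0.764^4·0.236^1 = 0.402027
C(5,5)·0.764^5·0.236^0 = 0.260296
Sum = 0.6623

0.6623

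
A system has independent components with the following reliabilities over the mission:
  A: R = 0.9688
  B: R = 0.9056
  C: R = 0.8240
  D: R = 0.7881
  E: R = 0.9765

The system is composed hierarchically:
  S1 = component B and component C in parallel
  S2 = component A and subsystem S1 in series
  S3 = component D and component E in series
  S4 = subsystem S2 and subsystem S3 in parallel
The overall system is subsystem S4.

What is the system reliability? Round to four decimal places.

Parallel (B and C): 1 − (1 − 0.905600)(1 − 0.824000) = 0.983386
Series (A and [0.983386]): 0.968800 × 0.983386 = 0.952704
Series (D and E): 0.788100 × 0.976500 = 0.769580
Parallel ([0.952704] and [0.769580]): 1 − (1 − 0.952704)(1 − 0.769580) = 0.9891

0.9891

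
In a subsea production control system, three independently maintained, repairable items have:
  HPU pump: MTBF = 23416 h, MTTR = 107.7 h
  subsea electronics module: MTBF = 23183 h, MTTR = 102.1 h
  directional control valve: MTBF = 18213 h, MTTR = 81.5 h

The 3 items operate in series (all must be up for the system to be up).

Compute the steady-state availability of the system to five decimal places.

0.98664

A(HPU pump) = MTBF/(MTBF+MTTR) = 23416/(23416+107.7) = 0.995422
A(subsea electronics module) = MTBF/(MTBF+MTTR) = 23183/(23183+102.1) = 0.995615
A(directional control valve) = MTBF/(MTBF+MTTR) = 18213/(18213+81.5) = 0.995545
Series availability: 0.995422 × 0.995615 × 0.995545 = 0.98664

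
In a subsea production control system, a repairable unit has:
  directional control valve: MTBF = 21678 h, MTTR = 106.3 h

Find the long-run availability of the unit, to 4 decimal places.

A(directional control valve) = MTBF/(MTBF+MTTR) = 21678/(21678+106.3) = 0.9951

0.9951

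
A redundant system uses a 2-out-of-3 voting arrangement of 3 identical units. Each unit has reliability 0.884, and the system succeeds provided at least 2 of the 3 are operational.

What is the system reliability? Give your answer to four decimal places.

R = Σ_{i=2}^{3} C(3,i) p^i (1−p)^{3−i} with p = 0.884
C(3,2)·0.884^2·0.116^1 = 0.271947
C(3,3)·0.884^3·0.116^0 = 0.690807
Sum = 0.9628

0.9628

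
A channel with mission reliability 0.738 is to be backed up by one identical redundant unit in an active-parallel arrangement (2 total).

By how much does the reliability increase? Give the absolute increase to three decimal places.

0.193

R_before = 0.738
R_after = 1 − (1 − 0.738)^2 = 0.931
ΔR = 0.931 − 0.738 = 0.193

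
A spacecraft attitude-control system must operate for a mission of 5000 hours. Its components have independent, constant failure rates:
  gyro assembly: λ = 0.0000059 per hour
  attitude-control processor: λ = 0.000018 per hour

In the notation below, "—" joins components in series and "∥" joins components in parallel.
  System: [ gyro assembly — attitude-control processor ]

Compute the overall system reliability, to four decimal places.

R(gyro assembly) = exp(−0.0000059 × 5000) = 0.970931
R(attitude-control processor) = exp(−0.000018 × 5000) = 0.913931
Series (gyro assembly and attitude-control processor): 0.970931 × 0.913931 = 0.8874

0.8874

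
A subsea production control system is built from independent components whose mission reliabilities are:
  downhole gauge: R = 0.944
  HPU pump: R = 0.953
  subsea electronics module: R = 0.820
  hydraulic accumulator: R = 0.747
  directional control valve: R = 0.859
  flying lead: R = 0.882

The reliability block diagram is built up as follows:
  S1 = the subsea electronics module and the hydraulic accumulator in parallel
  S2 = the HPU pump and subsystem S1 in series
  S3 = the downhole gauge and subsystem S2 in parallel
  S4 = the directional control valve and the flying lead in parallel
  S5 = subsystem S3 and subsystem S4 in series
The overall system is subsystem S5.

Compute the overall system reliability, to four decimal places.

0.9784

Parallel (subsea electronics module and hydraulic accumulator): 1 − (1 − 0.820000)(1 − 0.747000) = 0.954460
Series (HPU pump and [0.954460]): 0.953000 × 0.954460 = 0.909600
Parallel (downhole gauge and [0.909600]): 1 − (1 − 0.944000)(1 − 0.909600) = 0.994938
Parallel (directional control valve and flying lead): 1 − (1 − 0.859000)(1 − 0.882000) = 0.983362
Series ([0.994938] and [0.983362]): 0.994938 × 0.983362 = 0.9784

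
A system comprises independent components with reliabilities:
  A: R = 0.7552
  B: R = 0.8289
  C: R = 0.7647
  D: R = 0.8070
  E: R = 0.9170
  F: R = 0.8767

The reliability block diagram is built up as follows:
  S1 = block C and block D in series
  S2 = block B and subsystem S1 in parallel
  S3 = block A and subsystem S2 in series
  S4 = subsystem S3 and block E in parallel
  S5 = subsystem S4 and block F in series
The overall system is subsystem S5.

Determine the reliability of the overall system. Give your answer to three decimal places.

Series (C and D): 0.76470 × 0.80700 = 0.61711
Parallel (B and [0.61711]): 1 − (1 − 0.82890)(1 − 0.61711) = 0.93449
Series (A and [0.93449]): 0.75520 × 0.93449 = 0.70573
Parallel ([0.70573] and E): 1 − (1 − 0.70573)(1 − 0.91700) = 0.97558
Series ([0.97558] and F): 0.97558 × 0.87670 = 0.855

0.855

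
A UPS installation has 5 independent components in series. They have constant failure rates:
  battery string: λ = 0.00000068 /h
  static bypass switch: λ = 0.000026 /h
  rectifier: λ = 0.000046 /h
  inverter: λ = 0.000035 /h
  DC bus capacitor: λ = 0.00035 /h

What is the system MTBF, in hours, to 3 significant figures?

2180

Series of exponential components: λ_sys = Σ λ_i
λ_sys = 0.00000068 + 0.000026 + 0.000046 + 0.000035 + 0.00035 = 4.5768e-04 /h
MTBF = 1 / λ_sys = 2180 h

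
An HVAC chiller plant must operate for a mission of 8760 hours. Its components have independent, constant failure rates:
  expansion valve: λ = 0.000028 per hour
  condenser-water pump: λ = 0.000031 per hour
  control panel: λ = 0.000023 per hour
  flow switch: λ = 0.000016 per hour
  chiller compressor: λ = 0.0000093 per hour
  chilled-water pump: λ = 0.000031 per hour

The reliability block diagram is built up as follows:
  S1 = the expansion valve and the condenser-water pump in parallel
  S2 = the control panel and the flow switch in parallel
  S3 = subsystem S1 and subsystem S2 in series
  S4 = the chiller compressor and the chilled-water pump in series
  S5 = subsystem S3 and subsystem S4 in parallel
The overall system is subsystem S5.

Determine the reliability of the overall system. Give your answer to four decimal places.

R(expansion valve) = exp(−0.000028 × 8760) = 0.782485
R(condenser-water pump) = exp(−0.000031 × 8760) = 0.762190
R(control panel) = exp(−0.000023 × 8760) = 0.817520
R(flow switch) = exp(−0.000016 × 8760) = 0.869219
R(chiller compressor) = exp(−0.0000093 × 8760) = 0.921762
R(chilled-water pump) = exp(−0.000031 × 8760) = 0.762190
Parallel (expansion valve and condenser-water pump): 1 − (1 − 0.782485)(1 − 0.762190) = 0.948273
Parallel (control panel and flow switch): 1 − (1 − 0.817520)(1 − 0.869219) = 0.976135
Series ([0.948273] and [0.976135]): 0.948273 × 0.976135 = 0.925642
Series (chiller compressor and chilled-water pump): 0.921762 × 0.762190 = 0.702558
Parallel ([0.925642] and [0.702558]): 1 − (1 − 0.925642)(1 − 0.702558) = 0.9779

0.9779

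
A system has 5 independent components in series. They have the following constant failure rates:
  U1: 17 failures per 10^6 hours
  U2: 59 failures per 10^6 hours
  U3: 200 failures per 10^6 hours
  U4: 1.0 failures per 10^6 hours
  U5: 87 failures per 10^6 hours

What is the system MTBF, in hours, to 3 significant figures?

Series of exponential components: λ_sys = Σ λ_i
λ_sys = 0.000017 + 0.000059 + 0.00020 + 0.0000010 + 0.000087 = 3.6400e-04 /h
MTBF = 1 / λ_sys = 2750 h

2750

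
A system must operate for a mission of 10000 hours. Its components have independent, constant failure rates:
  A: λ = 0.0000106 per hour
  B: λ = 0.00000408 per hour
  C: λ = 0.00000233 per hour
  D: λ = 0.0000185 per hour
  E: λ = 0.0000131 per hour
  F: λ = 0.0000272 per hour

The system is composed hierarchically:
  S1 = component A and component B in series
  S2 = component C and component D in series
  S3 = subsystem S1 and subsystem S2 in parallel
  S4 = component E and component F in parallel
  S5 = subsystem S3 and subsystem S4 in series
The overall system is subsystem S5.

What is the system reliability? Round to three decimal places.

0.946

R(A) = exp(−0.0000106 × 10000) = 0.89942
R(B) = exp(−0.00000408 × 10000) = 0.96002
R(C) = exp(−0.00000233 × 10000) = 0.97697
R(D) = exp(−0.0000185 × 10000) = 0.83110
R(E) = exp(−0.0000131 × 10000) = 0.87722
R(F) = exp(−0.0000272 × 10000) = 0.76185
Series (A and B): 0.89942 × 0.96002 = 0.86346
Series (C and D): 0.97697 × 0.83110 = 0.81196
Parallel ([0.86346] and [0.81196]): 1 − (1 − 0.86346)(1 − 0.81196) = 0.97433
Parallel (E and F): 1 − (1 − 0.87722)(1 − 0.76185) = 0.97076
Series ([0.97433] and [0.97076]): 0.97433 × 0.97076 = 0.946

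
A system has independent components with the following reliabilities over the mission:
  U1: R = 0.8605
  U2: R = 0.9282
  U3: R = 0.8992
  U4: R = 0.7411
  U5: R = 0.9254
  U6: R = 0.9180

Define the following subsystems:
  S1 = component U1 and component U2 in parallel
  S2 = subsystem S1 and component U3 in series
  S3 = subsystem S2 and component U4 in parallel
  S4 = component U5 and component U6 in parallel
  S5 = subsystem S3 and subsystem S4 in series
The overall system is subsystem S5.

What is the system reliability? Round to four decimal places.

Parallel (U1 and U2): 1 − (1 − 0.860500)(1 − 0.928200) = 0.989984
Series ([0.989984] and U3): 0.989984 × 0.899200 = 0.890194
Parallel ([0.890194] and U4): 1 − (1 − 0.890194)(1 − 0.741100) = 0.971571
Parallel (U5 and U6): 1 − (1 − 0.925400)(1 − 0.918000) = 0.993883
Series ([0.971571] and [0.993883]): 0.971571 × 0.993883 = 0.9656

0.9656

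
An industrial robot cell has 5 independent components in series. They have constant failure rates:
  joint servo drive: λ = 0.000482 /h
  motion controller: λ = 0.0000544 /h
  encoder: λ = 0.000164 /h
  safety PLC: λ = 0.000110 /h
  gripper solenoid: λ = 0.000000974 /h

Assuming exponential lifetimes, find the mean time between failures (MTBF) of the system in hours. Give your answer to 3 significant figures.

1230

Series of exponential components: λ_sys = Σ λ_i
λ_sys = 0.000482 + 0.0000544 + 0.000164 + 0.000110 + 0.000000974 = 8.1137e-04 /h
MTBF = 1 / λ_sys = 1230 h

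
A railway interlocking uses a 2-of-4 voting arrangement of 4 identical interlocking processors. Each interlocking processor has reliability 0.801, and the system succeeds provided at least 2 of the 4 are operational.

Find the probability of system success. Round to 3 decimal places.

R = Σ_{i=2}^{4} C(4,i) p^i (1−p)^{4−i} with p = 0.801
C(4,2)·0.801^2·0.199^2 = 0.15245
C(4,3)·0.801^3·0.199^1 = 0.40908
C(4,4)·0.801^4·0.199^0 = 0.41165
Sum = 0.973

0.973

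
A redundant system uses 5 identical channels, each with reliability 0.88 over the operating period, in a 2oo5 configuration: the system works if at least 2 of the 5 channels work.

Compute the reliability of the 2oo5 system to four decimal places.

R = Σ_{i=2}^{5} C(5,i) p^i (1−p)^{5−i} with p = 0.88
C(5,2)·0.88^2·0.12^3 = 0.013382
C(5,3)·0.88^3·0.12^2 = 0.098132
C(5,4)·0.88^4·0.12^1 = 0.359817
C(5,5)·0.88^5·0.12^0 = 0.527732
Sum = 0.9991

0.9991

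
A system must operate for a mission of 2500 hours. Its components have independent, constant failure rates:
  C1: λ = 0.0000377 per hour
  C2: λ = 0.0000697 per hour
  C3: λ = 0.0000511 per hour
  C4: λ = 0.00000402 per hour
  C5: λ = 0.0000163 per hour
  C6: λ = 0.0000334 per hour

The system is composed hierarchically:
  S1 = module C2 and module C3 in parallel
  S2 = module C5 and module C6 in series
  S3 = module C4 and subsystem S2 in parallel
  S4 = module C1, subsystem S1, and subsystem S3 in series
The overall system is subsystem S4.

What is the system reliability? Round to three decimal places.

0.892

R(C1) = exp(−0.0000377 × 2500) = 0.91006
R(C2) = exp(−0.0000697 × 2500) = 0.84009
R(C3) = exp(−0.0000511 × 2500) = 0.88007
R(C4) = exp(−0.00000402 × 2500) = 0.99000
R(C5) = exp(−0.0000163 × 2500) = 0.96007
R(C6) = exp(−0.0000334 × 2500) = 0.91989
Parallel (C2 and C3): 1 − (1 − 0.84009)(1 − 0.88007) = 0.98082
Series (C5 and C6): 0.96007 × 0.91989 = 0.88316
Parallel (C4 and [0.88316]): 1 − (1 − 0.99000)(1 − 0.88316) = 0.99883
Series (C1, [0.98082], and [0.99883]): 0.91006 × 0.98082 × 0.99883 = 0.892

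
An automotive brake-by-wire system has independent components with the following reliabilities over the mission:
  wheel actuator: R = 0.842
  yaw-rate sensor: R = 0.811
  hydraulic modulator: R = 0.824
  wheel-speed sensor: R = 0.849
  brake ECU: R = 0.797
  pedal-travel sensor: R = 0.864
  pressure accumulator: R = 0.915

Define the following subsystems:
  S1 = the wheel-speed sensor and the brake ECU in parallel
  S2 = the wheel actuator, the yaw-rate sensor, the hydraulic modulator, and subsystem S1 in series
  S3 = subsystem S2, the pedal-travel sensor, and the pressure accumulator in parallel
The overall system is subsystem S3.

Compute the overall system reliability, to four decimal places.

Parallel (wheel-speed sensor and brake ECU): 1 − (1 − 0.849000)(1 − 0.797000) = 0.969347
Series (wheel actuator, yaw-rate sensor, hydraulic modulator, and [0.969347]): 0.842000 × 0.811000 × 0.824000 × 0.969347 = 0.545431
Parallel ([0.545431], pedal-travel sensor, and pressure accumulator): 1 − (1 − 0.545431)(1 − 0.864000)(1 − 0.915000) = 0.9947

0.9947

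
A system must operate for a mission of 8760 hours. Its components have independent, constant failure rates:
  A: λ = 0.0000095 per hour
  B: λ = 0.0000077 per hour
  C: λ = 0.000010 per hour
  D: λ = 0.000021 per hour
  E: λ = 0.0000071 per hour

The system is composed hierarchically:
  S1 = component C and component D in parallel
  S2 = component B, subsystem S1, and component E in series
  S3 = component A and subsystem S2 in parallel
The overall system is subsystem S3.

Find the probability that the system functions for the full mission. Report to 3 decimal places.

R(A) = exp(−0.0000095 × 8760) = 0.92015
R(B) = exp(−0.0000077 × 8760) = 0.93477
R(C) = exp(−0.000010 × 8760) = 0.91613
R(D) = exp(−0.000021 × 8760) = 0.83197
R(E) = exp(−0.0000071 × 8760) = 0.93970
Parallel (C and D): 1 − (1 − 0.91613)(1 − 0.83197) = 0.98591
Series (B, [0.98591], and E): 0.93477 × 0.98591 × 0.93970 = 0.86603
Parallel (A and [0.86603]): 1 − (1 − 0.92015)(1 − 0.86603) = 0.989

0.989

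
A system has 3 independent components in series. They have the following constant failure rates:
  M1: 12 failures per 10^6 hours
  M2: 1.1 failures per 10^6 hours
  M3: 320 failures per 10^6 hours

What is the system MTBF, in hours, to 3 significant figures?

3000

Series of exponential components: λ_sys = Σ λ_i
λ_sys = 0.000012 + 0.0000011 + 0.00032 = 3.3310e-04 /h
MTBF = 1 / λ_sys = 3000 h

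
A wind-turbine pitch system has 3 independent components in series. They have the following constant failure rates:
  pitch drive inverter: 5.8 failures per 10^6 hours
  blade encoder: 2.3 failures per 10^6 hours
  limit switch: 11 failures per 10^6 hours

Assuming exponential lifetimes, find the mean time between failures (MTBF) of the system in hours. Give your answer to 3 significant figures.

52400

Series of exponential components: λ_sys = Σ λ_i
λ_sys = 0.0000058 + 0.0000023 + 0.000011 = 1.9100e-05 /h
MTBF = 1 / λ_sys = 52400 h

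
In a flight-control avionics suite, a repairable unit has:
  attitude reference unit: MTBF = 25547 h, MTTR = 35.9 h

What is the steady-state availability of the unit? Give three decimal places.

A(attitude reference unit) = MTBF/(MTBF+MTTR) = 25547/(25547+35.9) = 0.999

0.999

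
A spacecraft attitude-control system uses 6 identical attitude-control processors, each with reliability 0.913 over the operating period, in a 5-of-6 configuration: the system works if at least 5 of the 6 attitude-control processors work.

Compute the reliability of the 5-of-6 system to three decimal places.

0.910

R = Σ_{i=5}^{6} C(6,i) p^i (1−p)^{6−i} with p = 0.913
C(6,5)·0.913^5·0.087^1 = 0.33115
C(6,6)·0.913^6·0.087^0 = 0.57919
Sum = 0.910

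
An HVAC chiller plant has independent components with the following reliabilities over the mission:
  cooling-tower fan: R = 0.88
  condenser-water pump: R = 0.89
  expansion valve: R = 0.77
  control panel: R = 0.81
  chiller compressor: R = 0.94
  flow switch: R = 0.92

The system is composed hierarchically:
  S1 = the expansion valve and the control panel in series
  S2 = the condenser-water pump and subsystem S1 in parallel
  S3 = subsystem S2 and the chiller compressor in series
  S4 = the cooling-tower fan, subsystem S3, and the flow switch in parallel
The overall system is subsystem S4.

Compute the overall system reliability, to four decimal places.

Series (expansion valve and control panel): 0.770000 × 0.810000 = 0.623700
Parallel (condenser-water pump and [0.623700]): 1 − (1 − 0.890000)(1 − 0.623700) = 0.958607
Series ([0.958607] and chiller compressor): 0.958607 × 0.940000 = 0.901091
Parallel (cooling-tower fan, [0.901091], and flow switch): 1 − (1 − 0.880000)(1 − 0.901091)(1 − 0.920000) = 0.9991

0.9991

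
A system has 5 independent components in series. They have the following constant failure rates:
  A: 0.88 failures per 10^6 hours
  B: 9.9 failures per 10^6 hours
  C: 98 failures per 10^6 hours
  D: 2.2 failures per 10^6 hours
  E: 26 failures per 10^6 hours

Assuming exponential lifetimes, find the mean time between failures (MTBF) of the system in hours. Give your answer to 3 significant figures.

Series of exponential components: λ_sys = Σ λ_i
λ_sys = 0.00000088 + 0.0000099 + 0.000098 + 0.0000022 + 0.000026 = 1.3698e-04 /h
MTBF = 1 / λ_sys = 7300 h

7300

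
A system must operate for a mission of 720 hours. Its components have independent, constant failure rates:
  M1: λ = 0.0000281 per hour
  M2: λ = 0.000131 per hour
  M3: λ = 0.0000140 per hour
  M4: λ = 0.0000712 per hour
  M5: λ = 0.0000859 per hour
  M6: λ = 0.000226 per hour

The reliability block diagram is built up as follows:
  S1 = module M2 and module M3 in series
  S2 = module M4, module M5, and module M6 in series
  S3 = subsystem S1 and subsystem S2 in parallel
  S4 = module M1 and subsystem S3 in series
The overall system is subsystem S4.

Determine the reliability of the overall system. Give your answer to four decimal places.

0.9566

R(M1) = exp(−0.0000281 × 720) = 0.979971
R(M2) = exp(−0.000131 × 720) = 0.909992
R(M3) = exp(−0.0000140 × 720) = 0.989971
R(M4) = exp(−0.0000712 × 720) = 0.950028
R(M5) = exp(−0.0000859 × 720) = 0.940026
R(M6) = exp(−0.000226 × 720) = 0.849829
Series (M2 and M3): 0.909992 × 0.989971 = 0.900866
Series (M4, M5, and M6): 0.950028 × 0.940026 × 0.849829 = 0.758941
Parallel ([0.900866] and [0.758941]): 1 − (1 − 0.900866)(1 − 0.758941) = 0.976103
Series (M1 and [0.976103]): 0.979971 × 0.976103 = 0.9566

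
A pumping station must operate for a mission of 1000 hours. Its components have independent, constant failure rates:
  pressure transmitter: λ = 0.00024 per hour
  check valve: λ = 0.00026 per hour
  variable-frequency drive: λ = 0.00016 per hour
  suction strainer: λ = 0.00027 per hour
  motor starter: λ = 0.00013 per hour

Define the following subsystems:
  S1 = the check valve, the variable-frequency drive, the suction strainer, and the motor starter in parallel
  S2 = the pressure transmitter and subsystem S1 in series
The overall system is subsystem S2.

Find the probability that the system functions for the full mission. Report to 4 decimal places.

R(pressure transmitter) = exp(−0.00024 × 1000) = 0.786628
R(check valve) = exp(−0.00026 × 1000) = 0.771052
R(variable-frequency drive) = exp(−0.00016 × 1000) = 0.852144
R(suction strainer) = exp(−0.00027 × 1000) = 0.763379
R(motor starter) = exp(−0.00013 × 1000) = 0.878095
Parallel (check valve, variable-frequency drive, suction strainer, and motor starter): 1 − (1 − 0.771052)(1 − 0.852144)(1 − 0.763379)(1 − 0.878095) = 0.999024
Series (pressure transmitter and [0.999024]): 0.786628 × 0.999024 = 0.7859

0.7859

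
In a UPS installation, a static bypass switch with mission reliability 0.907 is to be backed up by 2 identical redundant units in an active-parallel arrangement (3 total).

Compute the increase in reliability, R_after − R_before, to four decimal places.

R_before = 0.907
R_after = 1 − (1 − 0.907)^3 = 0.9992
ΔR = 0.9992 − 0.907 = 0.0922

0.0922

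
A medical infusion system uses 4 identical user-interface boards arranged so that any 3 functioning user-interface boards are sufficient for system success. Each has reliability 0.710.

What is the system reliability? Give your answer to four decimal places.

0.6693

R = Σ_{i=3}^{4} C(4,i) p^i (1−p)^{4−i} with p = 0.710
C(4,3)·0.710^3·0.290^1 = 0.415177
C(4,4)·0.710^4·0.290^0 = 0.254117
Sum = 0.6693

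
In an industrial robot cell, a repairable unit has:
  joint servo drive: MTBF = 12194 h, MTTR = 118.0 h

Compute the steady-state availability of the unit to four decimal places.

0.9904

A(joint servo drive) = MTBF/(MTBF+MTTR) = 12194/(12194+118.0) = 0.9904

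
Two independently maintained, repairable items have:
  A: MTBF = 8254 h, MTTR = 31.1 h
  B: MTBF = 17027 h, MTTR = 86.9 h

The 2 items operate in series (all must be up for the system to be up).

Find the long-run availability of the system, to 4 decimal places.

A(A) = MTBF/(MTBF+MTTR) = 8254/(8254+31.1) = 0.996246
A(B) = MTBF/(MTBF+MTTR) = 17027/(17027+86.9) = 0.994922
Series availability: 0.996246 × 0.994922 = 0.9912

0.9912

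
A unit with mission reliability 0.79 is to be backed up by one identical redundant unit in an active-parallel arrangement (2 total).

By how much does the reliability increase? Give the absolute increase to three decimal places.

0.166

R_before = 0.79
R_after = 1 − (1 − 0.79)^2 = 0.956
ΔR = 0.956 − 0.79 = 0.166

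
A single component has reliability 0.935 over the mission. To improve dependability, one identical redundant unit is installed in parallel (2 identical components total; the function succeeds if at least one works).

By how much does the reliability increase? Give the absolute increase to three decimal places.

R_before = 0.935
R_after = 1 − (1 − 0.935)^2 = 0.996
ΔR = 0.996 − 0.935 = 0.061

0.061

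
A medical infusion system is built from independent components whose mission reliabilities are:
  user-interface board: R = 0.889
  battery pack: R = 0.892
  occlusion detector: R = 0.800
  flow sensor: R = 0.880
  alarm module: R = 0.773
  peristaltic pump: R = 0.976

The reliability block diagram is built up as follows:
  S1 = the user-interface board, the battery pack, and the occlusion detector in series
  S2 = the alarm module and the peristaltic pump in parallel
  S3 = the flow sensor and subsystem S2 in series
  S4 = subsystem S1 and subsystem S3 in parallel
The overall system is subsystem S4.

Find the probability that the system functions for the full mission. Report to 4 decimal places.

Series (user-interface board, battery pack, and occlusion detector): 0.889000 × 0.892000 × 0.800000 = 0.634390
Parallel (alarm module and peristaltic pump): 1 − (1 − 0.773000)(1 − 0.976000) = 0.994552
Series (flow sensor and [0.994552]): 0.880000 × 0.994552 = 0.875206
Parallel ([0.634390] and [0.875206]): 1 − (1 − 0.634390)(1 − 0.875206) = 0.9544

0.9544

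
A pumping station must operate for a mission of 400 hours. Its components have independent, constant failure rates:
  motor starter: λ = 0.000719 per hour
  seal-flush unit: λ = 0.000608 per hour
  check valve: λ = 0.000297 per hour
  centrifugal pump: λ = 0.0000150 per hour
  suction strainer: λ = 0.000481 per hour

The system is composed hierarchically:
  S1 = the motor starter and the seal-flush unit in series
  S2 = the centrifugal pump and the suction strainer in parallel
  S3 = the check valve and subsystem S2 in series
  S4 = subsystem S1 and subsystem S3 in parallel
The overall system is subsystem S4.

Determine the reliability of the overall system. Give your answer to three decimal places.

0.953

R(motor starter) = exp(−0.000719 × 400) = 0.75006
R(seal-flush unit) = exp(−0.000608 × 400) = 0.78411
R(check valve) = exp(−0.000297 × 400) = 0.88799
R(centrifugal pump) = exp(−0.0000150 × 400) = 0.99402
R(suction strainer) = exp(−0.000481 × 400) = 0.82498
Series (motor starter and seal-flush unit): 0.75006 × 0.78411 = 0.58813
Parallel (centrifugal pump and suction strainer): 1 − (1 − 0.99402)(1 − 0.82498) = 0.99895
Series (check valve and [0.99895]): 0.88799 × 0.99895 = 0.88706
Parallel ([0.58813] and [0.88706]): 1 − (1 − 0.58813)(1 − 0.88706) = 0.953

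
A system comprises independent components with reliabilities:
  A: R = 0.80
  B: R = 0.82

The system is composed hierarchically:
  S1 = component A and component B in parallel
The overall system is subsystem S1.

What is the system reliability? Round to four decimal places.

0.9640

Parallel (A and B): 1 − (1 − 0.800000)(1 − 0.820000) = 0.9640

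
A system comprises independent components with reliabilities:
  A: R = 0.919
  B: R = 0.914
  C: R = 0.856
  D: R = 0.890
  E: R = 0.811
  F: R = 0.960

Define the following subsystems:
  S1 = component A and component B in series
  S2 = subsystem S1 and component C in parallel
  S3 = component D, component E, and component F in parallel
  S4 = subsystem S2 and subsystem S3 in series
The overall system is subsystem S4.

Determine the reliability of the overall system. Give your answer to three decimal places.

0.976

Series (A and B): 0.91900 × 0.91400 = 0.83997
Parallel ([0.83997] and C): 1 − (1 − 0.83997)(1 − 0.85600) = 0.97696
Parallel (D, E, and F): 1 − (1 − 0.89000)(1 − 0.81100)(1 − 0.96000) = 0.99917
Series ([0.97696] and [0.99917]): 0.97696 × 0.99917 = 0.976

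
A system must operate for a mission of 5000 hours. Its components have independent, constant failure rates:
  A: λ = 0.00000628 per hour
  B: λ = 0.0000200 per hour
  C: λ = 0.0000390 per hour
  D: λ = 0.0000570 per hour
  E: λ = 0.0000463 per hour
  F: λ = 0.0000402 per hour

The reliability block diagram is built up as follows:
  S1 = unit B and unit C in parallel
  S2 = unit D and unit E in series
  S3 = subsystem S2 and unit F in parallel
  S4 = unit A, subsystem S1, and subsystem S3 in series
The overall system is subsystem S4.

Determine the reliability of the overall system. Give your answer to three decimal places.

R(A) = exp(−0.00000628 × 5000) = 0.96909
R(B) = exp(−0.0000200 × 5000) = 0.90484
R(C) = exp(−0.0000390 × 5000) = 0.82283
R(D) = exp(−0.0000570 × 5000) = 0.75201
R(E) = exp(−0.0000463 × 5000) = 0.79334
R(F) = exp(−0.0000402 × 5000) = 0.81791
Parallel (B and C): 1 − (1 − 0.90484)(1 − 0.82283) = 0.98314
Series (D and E): 0.75201 × 0.79334 = 0.59660
Parallel ([0.59660] and F): 1 − (1 − 0.59660)(1 − 0.81791) = 0.92654
Series (A, [0.98314], and [0.92654]): 0.96909 × 0.98314 × 0.92654 = 0.883

0.883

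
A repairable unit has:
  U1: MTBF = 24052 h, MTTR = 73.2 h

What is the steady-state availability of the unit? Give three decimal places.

0.997

A(U1) = MTBF/(MTBF+MTTR) = 24052/(24052+73.2) = 0.997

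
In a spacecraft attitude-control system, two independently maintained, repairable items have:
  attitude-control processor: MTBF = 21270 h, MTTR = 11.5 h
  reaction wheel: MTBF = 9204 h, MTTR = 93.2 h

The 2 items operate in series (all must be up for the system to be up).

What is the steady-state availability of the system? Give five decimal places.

A(attitude-control processor) = MTBF/(MTBF+MTTR) = 21270/(21270+11.5) = 0.999460
A(reaction wheel) = MTBF/(MTBF+MTTR) = 9204/(9204+93.2) = 0.989975
Series availability: 0.999460 × 0.989975 = 0.98944

0.98944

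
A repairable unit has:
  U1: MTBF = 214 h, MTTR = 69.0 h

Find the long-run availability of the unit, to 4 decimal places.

A(U1) = MTBF/(MTBF+MTTR) = 214/(214+69.0) = 0.7562

0.7562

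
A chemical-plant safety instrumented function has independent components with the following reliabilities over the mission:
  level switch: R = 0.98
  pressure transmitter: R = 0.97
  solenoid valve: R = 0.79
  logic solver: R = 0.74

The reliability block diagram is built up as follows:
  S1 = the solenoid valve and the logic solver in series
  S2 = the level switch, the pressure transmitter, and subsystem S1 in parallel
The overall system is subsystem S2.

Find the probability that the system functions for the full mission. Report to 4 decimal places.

0.9998

Series (solenoid valve and logic solver): 0.790000 × 0.740000 = 0.584600
Parallel (level switch, pressure transmitter, and [0.584600]): 1 − (1 − 0.980000)(1 − 0.970000)(1 − 0.584600) = 0.9998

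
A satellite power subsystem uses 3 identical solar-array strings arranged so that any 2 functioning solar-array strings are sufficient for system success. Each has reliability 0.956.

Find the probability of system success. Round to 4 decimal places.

0.9944

R = Σ_{i=2}^{3} C(3,i) p^i (1−p)^{3−i} with p = 0.956
C(3,2)·0.956^2·0.044^1 = 0.120640
C(3,3)·0.956^3·0.044^0 = 0.873723
Sum = 0.9944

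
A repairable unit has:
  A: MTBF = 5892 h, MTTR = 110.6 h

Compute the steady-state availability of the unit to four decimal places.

0.9816

A(A) = MTBF/(MTBF+MTTR) = 5892/(5892+110.6) = 0.9816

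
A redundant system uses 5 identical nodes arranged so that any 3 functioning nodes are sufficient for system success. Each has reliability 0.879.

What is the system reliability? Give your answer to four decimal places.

R = Σ_{i=3}^{5} C(5,i) p^i (1−p)^{5−i} with p = 0.879
C(5,3)·0.879^3·0.121^2 = 0.099435
C(5,4)·0.879^4·0.121^1 = 0.361169
C(5,5)·0.879^5·0.121^0 = 0.524740
Sum = 0.9853

0.9853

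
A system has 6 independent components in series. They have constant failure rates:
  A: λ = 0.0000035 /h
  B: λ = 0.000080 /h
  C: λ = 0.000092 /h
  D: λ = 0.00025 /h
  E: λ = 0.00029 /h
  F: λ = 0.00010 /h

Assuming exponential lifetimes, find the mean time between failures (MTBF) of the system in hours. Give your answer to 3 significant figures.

Series of exponential components: λ_sys = Σ λ_i
λ_sys = 0.0000035 + 0.000080 + 0.000092 + 0.00025 + 0.00029 + 0.00010 = 8.1550e-04 /h
MTBF = 1 / λ_sys = 1230 h

1230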